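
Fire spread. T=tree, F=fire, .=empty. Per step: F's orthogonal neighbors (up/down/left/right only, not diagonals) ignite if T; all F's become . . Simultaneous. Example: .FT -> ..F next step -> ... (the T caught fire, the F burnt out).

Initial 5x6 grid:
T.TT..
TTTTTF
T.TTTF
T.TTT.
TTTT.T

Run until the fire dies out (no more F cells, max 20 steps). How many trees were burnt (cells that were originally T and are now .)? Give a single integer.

Answer: 20

Derivation:
Step 1: +2 fires, +2 burnt (F count now 2)
Step 2: +3 fires, +2 burnt (F count now 3)
Step 3: +4 fires, +3 burnt (F count now 4)
Step 4: +4 fires, +4 burnt (F count now 4)
Step 5: +2 fires, +4 burnt (F count now 2)
Step 6: +3 fires, +2 burnt (F count now 3)
Step 7: +2 fires, +3 burnt (F count now 2)
Step 8: +0 fires, +2 burnt (F count now 0)
Fire out after step 8
Initially T: 21, now '.': 29
Total burnt (originally-T cells now '.'): 20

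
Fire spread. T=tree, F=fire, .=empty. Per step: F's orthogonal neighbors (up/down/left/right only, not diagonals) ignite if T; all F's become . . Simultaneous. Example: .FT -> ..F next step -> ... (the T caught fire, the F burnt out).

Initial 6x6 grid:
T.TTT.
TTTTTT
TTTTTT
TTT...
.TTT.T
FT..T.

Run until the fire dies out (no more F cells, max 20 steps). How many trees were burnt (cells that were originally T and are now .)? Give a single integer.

Step 1: +1 fires, +1 burnt (F count now 1)
Step 2: +1 fires, +1 burnt (F count now 1)
Step 3: +2 fires, +1 burnt (F count now 2)
Step 4: +4 fires, +2 burnt (F count now 4)
Step 5: +3 fires, +4 burnt (F count now 3)
Step 6: +3 fires, +3 burnt (F count now 3)
Step 7: +4 fires, +3 burnt (F count now 4)
Step 8: +3 fires, +4 burnt (F count now 3)
Step 9: +2 fires, +3 burnt (F count now 2)
Step 10: +0 fires, +2 burnt (F count now 0)
Fire out after step 10
Initially T: 25, now '.': 34
Total burnt (originally-T cells now '.'): 23

Answer: 23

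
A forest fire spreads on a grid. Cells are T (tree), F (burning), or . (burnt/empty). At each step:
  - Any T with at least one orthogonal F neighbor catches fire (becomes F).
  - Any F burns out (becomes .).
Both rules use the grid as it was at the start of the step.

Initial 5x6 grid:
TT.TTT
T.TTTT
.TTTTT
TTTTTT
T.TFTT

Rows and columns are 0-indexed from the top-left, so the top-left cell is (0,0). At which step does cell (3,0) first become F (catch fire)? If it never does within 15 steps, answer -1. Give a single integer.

Step 1: cell (3,0)='T' (+3 fires, +1 burnt)
Step 2: cell (3,0)='T' (+4 fires, +3 burnt)
Step 3: cell (3,0)='T' (+5 fires, +4 burnt)
Step 4: cell (3,0)='F' (+6 fires, +5 burnt)
  -> target ignites at step 4
Step 5: cell (3,0)='.' (+3 fires, +6 burnt)
Step 6: cell (3,0)='.' (+1 fires, +3 burnt)
Step 7: cell (3,0)='.' (+0 fires, +1 burnt)
  fire out at step 7

4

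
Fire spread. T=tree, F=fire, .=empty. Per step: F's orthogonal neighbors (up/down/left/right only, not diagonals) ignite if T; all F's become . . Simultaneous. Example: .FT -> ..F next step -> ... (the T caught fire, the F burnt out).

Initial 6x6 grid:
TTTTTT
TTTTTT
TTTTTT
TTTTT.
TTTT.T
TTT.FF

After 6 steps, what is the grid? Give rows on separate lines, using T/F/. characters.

Step 1: 1 trees catch fire, 2 burn out
  TTTTTT
  TTTTTT
  TTTTTT
  TTTTT.
  TTTT.F
  TTT...
Step 2: 0 trees catch fire, 1 burn out
  TTTTTT
  TTTTTT
  TTTTTT
  TTTTT.
  TTTT..
  TTT...
Step 3: 0 trees catch fire, 0 burn out
  TTTTTT
  TTTTTT
  TTTTTT
  TTTTT.
  TTTT..
  TTT...
Step 4: 0 trees catch fire, 0 burn out
  TTTTTT
  TTTTTT
  TTTTTT
  TTTTT.
  TTTT..
  TTT...
Step 5: 0 trees catch fire, 0 burn out
  TTTTTT
  TTTTTT
  TTTTTT
  TTTTT.
  TTTT..
  TTT...
Step 6: 0 trees catch fire, 0 burn out
  TTTTTT
  TTTTTT
  TTTTTT
  TTTTT.
  TTTT..
  TTT...

TTTTTT
TTTTTT
TTTTTT
TTTTT.
TTTT..
TTT...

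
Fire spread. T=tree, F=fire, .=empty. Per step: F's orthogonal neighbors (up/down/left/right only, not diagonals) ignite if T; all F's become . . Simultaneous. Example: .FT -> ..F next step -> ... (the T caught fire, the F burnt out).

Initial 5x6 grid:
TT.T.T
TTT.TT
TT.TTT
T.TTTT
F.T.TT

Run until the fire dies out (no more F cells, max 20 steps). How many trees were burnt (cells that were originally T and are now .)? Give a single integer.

Answer: 8

Derivation:
Step 1: +1 fires, +1 burnt (F count now 1)
Step 2: +1 fires, +1 burnt (F count now 1)
Step 3: +2 fires, +1 burnt (F count now 2)
Step 4: +2 fires, +2 burnt (F count now 2)
Step 5: +2 fires, +2 burnt (F count now 2)
Step 6: +0 fires, +2 burnt (F count now 0)
Fire out after step 6
Initially T: 22, now '.': 16
Total burnt (originally-T cells now '.'): 8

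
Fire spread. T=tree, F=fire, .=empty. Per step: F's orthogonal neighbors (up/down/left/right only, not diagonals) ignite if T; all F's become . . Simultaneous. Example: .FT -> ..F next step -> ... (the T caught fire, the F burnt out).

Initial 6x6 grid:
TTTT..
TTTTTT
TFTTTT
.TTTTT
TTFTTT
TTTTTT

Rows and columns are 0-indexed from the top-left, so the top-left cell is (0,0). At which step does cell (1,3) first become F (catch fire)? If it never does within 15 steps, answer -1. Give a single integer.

Step 1: cell (1,3)='T' (+8 fires, +2 burnt)
Step 2: cell (1,3)='T' (+9 fires, +8 burnt)
Step 3: cell (1,3)='F' (+8 fires, +9 burnt)
  -> target ignites at step 3
Step 4: cell (1,3)='.' (+5 fires, +8 burnt)
Step 5: cell (1,3)='.' (+1 fires, +5 burnt)
Step 6: cell (1,3)='.' (+0 fires, +1 burnt)
  fire out at step 6

3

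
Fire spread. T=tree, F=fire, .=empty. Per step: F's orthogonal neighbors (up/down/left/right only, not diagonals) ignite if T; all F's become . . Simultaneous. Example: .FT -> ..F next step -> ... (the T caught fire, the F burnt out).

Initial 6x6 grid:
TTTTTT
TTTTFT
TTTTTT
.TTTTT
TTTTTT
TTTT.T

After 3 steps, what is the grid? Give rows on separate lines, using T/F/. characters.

Step 1: 4 trees catch fire, 1 burn out
  TTTTFT
  TTTF.F
  TTTTFT
  .TTTTT
  TTTTTT
  TTTT.T
Step 2: 6 trees catch fire, 4 burn out
  TTTF.F
  TTF...
  TTTF.F
  .TTTFT
  TTTTTT
  TTTT.T
Step 3: 6 trees catch fire, 6 burn out
  TTF...
  TF....
  TTF...
  .TTF.F
  TTTTFT
  TTTT.T

TTF...
TF....
TTF...
.TTF.F
TTTTFT
TTTT.T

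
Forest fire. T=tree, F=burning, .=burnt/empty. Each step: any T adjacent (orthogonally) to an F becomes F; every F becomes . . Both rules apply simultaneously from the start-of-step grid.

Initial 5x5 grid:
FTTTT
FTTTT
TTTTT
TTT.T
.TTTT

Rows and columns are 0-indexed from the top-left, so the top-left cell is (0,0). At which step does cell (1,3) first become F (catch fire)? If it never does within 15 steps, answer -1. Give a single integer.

Step 1: cell (1,3)='T' (+3 fires, +2 burnt)
Step 2: cell (1,3)='T' (+4 fires, +3 burnt)
Step 3: cell (1,3)='F' (+4 fires, +4 burnt)
  -> target ignites at step 3
Step 4: cell (1,3)='.' (+5 fires, +4 burnt)
Step 5: cell (1,3)='.' (+2 fires, +5 burnt)
Step 6: cell (1,3)='.' (+2 fires, +2 burnt)
Step 7: cell (1,3)='.' (+1 fires, +2 burnt)
Step 8: cell (1,3)='.' (+0 fires, +1 burnt)
  fire out at step 8

3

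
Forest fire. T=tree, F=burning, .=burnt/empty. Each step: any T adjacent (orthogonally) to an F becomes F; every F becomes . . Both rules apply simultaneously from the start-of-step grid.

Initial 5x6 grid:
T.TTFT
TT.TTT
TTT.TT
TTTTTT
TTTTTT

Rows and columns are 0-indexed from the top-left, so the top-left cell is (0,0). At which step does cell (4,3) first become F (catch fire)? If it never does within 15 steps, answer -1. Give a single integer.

Step 1: cell (4,3)='T' (+3 fires, +1 burnt)
Step 2: cell (4,3)='T' (+4 fires, +3 burnt)
Step 3: cell (4,3)='T' (+2 fires, +4 burnt)
Step 4: cell (4,3)='T' (+3 fires, +2 burnt)
Step 5: cell (4,3)='F' (+3 fires, +3 burnt)
  -> target ignites at step 5
Step 6: cell (4,3)='.' (+3 fires, +3 burnt)
Step 7: cell (4,3)='.' (+3 fires, +3 burnt)
Step 8: cell (4,3)='.' (+3 fires, +3 burnt)
Step 9: cell (4,3)='.' (+1 fires, +3 burnt)
Step 10: cell (4,3)='.' (+1 fires, +1 burnt)
Step 11: cell (4,3)='.' (+0 fires, +1 burnt)
  fire out at step 11

5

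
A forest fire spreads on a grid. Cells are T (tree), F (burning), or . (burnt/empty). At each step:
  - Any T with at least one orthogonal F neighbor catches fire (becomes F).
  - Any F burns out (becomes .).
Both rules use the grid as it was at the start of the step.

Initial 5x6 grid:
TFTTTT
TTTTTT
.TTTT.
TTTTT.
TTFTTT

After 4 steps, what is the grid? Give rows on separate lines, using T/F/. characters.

Step 1: 6 trees catch fire, 2 burn out
  F.FTTT
  TFTTTT
  .TTTT.
  TTFTT.
  TF.FTT
Step 2: 9 trees catch fire, 6 burn out
  ...FTT
  F.FTTT
  .FFTT.
  TF.FT.
  F...FT
Step 3: 6 trees catch fire, 9 burn out
  ....FT
  ...FTT
  ...FT.
  F...F.
  .....F
Step 4: 3 trees catch fire, 6 burn out
  .....F
  ....FT
  ....F.
  ......
  ......

.....F
....FT
....F.
......
......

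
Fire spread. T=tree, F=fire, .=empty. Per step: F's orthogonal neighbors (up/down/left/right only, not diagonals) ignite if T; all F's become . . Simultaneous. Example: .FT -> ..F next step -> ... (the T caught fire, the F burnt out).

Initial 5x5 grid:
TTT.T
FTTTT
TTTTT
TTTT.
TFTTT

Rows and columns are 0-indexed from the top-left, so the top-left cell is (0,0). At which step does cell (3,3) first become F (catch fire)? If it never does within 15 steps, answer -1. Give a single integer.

Step 1: cell (3,3)='T' (+6 fires, +2 burnt)
Step 2: cell (3,3)='T' (+6 fires, +6 burnt)
Step 3: cell (3,3)='F' (+5 fires, +6 burnt)
  -> target ignites at step 3
Step 4: cell (3,3)='.' (+2 fires, +5 burnt)
Step 5: cell (3,3)='.' (+2 fires, +2 burnt)
Step 6: cell (3,3)='.' (+0 fires, +2 burnt)
  fire out at step 6

3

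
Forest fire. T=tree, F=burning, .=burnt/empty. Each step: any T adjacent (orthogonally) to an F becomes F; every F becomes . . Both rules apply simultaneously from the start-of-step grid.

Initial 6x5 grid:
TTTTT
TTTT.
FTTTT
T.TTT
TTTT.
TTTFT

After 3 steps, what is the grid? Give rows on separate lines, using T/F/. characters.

Step 1: 6 trees catch fire, 2 burn out
  TTTTT
  FTTT.
  .FTTT
  F.TTT
  TTTF.
  TTF.F
Step 2: 7 trees catch fire, 6 burn out
  FTTTT
  .FTT.
  ..FTT
  ..TFT
  FTF..
  TF...
Step 3: 7 trees catch fire, 7 burn out
  .FTTT
  ..FT.
  ...FT
  ..F.F
  .F...
  F....

.FTTT
..FT.
...FT
..F.F
.F...
F....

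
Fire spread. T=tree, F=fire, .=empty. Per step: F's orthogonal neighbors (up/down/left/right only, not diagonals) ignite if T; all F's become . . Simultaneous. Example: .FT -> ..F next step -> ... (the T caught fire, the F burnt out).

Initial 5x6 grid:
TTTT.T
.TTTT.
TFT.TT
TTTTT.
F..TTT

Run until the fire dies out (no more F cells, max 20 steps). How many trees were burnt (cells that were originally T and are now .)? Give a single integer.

Answer: 20

Derivation:
Step 1: +5 fires, +2 burnt (F count now 5)
Step 2: +3 fires, +5 burnt (F count now 3)
Step 3: +4 fires, +3 burnt (F count now 4)
Step 4: +4 fires, +4 burnt (F count now 4)
Step 5: +2 fires, +4 burnt (F count now 2)
Step 6: +2 fires, +2 burnt (F count now 2)
Step 7: +0 fires, +2 burnt (F count now 0)
Fire out after step 7
Initially T: 21, now '.': 29
Total burnt (originally-T cells now '.'): 20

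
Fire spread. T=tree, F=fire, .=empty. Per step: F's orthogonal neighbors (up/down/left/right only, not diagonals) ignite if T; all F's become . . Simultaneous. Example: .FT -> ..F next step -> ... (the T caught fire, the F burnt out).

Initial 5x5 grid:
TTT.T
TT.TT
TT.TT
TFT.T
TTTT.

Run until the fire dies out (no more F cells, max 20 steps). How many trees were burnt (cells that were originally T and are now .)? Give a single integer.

Answer: 13

Derivation:
Step 1: +4 fires, +1 burnt (F count now 4)
Step 2: +4 fires, +4 burnt (F count now 4)
Step 3: +3 fires, +4 burnt (F count now 3)
Step 4: +2 fires, +3 burnt (F count now 2)
Step 5: +0 fires, +2 burnt (F count now 0)
Fire out after step 5
Initially T: 19, now '.': 19
Total burnt (originally-T cells now '.'): 13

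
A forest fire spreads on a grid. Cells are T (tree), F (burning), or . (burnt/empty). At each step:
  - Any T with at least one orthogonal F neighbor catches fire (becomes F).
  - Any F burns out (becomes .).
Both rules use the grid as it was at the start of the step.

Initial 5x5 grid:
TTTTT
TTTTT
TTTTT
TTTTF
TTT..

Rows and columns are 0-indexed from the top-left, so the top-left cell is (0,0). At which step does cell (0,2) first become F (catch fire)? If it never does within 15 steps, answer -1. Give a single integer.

Step 1: cell (0,2)='T' (+2 fires, +1 burnt)
Step 2: cell (0,2)='T' (+3 fires, +2 burnt)
Step 3: cell (0,2)='T' (+5 fires, +3 burnt)
Step 4: cell (0,2)='T' (+5 fires, +5 burnt)
Step 5: cell (0,2)='F' (+4 fires, +5 burnt)
  -> target ignites at step 5
Step 6: cell (0,2)='.' (+2 fires, +4 burnt)
Step 7: cell (0,2)='.' (+1 fires, +2 burnt)
Step 8: cell (0,2)='.' (+0 fires, +1 burnt)
  fire out at step 8

5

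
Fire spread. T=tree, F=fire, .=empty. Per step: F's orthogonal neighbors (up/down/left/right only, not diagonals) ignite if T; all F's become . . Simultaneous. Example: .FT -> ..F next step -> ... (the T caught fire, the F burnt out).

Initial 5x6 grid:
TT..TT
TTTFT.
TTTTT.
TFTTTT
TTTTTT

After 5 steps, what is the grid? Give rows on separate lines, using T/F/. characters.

Step 1: 7 trees catch fire, 2 burn out
  TT..TT
  TTF.F.
  TFTFT.
  F.FTTT
  TFTTTT
Step 2: 8 trees catch fire, 7 burn out
  TT..FT
  TF....
  F.F.F.
  ...FTT
  F.FTTT
Step 3: 5 trees catch fire, 8 burn out
  TF...F
  F.....
  ......
  ....FT
  ...FTT
Step 4: 3 trees catch fire, 5 burn out
  F.....
  ......
  ......
  .....F
  ....FT
Step 5: 1 trees catch fire, 3 burn out
  ......
  ......
  ......
  ......
  .....F

......
......
......
......
.....F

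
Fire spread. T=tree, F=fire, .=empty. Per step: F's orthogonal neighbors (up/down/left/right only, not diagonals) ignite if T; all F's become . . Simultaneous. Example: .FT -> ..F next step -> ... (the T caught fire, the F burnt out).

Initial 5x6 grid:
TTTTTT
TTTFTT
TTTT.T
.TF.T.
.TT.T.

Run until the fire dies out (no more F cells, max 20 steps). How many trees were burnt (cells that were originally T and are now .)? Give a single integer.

Step 1: +7 fires, +2 burnt (F count now 7)
Step 2: +6 fires, +7 burnt (F count now 6)
Step 3: +5 fires, +6 burnt (F count now 5)
Step 4: +1 fires, +5 burnt (F count now 1)
Step 5: +0 fires, +1 burnt (F count now 0)
Fire out after step 5
Initially T: 21, now '.': 28
Total burnt (originally-T cells now '.'): 19

Answer: 19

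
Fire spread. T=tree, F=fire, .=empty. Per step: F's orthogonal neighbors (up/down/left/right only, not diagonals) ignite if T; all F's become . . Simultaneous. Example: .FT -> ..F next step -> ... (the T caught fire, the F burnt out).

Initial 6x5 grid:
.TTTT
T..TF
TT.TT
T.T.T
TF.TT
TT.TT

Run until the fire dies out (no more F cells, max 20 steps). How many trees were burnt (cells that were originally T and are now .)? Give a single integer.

Answer: 19

Derivation:
Step 1: +5 fires, +2 burnt (F count now 5)
Step 2: +5 fires, +5 burnt (F count now 5)
Step 3: +3 fires, +5 burnt (F count now 3)
Step 4: +5 fires, +3 burnt (F count now 5)
Step 5: +1 fires, +5 burnt (F count now 1)
Step 6: +0 fires, +1 burnt (F count now 0)
Fire out after step 6
Initially T: 20, now '.': 29
Total burnt (originally-T cells now '.'): 19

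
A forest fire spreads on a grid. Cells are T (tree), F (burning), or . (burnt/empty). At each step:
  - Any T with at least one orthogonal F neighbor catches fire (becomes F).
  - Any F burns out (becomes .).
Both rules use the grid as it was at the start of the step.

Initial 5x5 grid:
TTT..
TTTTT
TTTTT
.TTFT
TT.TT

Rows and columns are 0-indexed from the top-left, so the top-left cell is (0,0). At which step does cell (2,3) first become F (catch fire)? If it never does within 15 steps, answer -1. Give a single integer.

Step 1: cell (2,3)='F' (+4 fires, +1 burnt)
  -> target ignites at step 1
Step 2: cell (2,3)='.' (+5 fires, +4 burnt)
Step 3: cell (2,3)='.' (+4 fires, +5 burnt)
Step 4: cell (2,3)='.' (+4 fires, +4 burnt)
Step 5: cell (2,3)='.' (+2 fires, +4 burnt)
Step 6: cell (2,3)='.' (+1 fires, +2 burnt)
Step 7: cell (2,3)='.' (+0 fires, +1 burnt)
  fire out at step 7

1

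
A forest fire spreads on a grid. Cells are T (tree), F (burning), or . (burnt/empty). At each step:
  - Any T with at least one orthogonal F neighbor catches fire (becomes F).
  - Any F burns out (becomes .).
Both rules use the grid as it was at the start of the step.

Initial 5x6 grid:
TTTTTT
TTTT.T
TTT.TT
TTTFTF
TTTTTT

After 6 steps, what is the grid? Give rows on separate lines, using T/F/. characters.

Step 1: 5 trees catch fire, 2 burn out
  TTTTTT
  TTTT.T
  TTT.TF
  TTF.F.
  TTTFTF
Step 2: 6 trees catch fire, 5 burn out
  TTTTTT
  TTTT.F
  TTF.F.
  TF....
  TTF.F.
Step 3: 5 trees catch fire, 6 burn out
  TTTTTF
  TTFT..
  TF....
  F.....
  TF....
Step 4: 6 trees catch fire, 5 burn out
  TTFTF.
  TF.F..
  F.....
  ......
  F.....
Step 5: 3 trees catch fire, 6 burn out
  TF.F..
  F.....
  ......
  ......
  ......
Step 6: 1 trees catch fire, 3 burn out
  F.....
  ......
  ......
  ......
  ......

F.....
......
......
......
......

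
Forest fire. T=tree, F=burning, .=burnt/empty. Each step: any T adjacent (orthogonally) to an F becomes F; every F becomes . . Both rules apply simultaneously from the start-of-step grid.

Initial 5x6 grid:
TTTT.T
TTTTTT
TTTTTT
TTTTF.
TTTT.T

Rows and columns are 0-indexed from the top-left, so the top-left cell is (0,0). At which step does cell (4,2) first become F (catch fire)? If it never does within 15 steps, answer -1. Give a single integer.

Step 1: cell (4,2)='T' (+2 fires, +1 burnt)
Step 2: cell (4,2)='T' (+5 fires, +2 burnt)
Step 3: cell (4,2)='F' (+5 fires, +5 burnt)
  -> target ignites at step 3
Step 4: cell (4,2)='.' (+6 fires, +5 burnt)
Step 5: cell (4,2)='.' (+4 fires, +6 burnt)
Step 6: cell (4,2)='.' (+2 fires, +4 burnt)
Step 7: cell (4,2)='.' (+1 fires, +2 burnt)
Step 8: cell (4,2)='.' (+0 fires, +1 burnt)
  fire out at step 8

3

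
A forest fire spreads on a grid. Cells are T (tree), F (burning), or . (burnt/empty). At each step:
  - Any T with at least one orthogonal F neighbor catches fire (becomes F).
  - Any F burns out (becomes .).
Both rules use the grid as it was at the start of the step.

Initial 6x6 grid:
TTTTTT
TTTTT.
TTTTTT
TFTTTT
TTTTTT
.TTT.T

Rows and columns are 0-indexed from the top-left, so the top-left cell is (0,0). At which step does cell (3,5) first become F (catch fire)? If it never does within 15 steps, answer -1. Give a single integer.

Step 1: cell (3,5)='T' (+4 fires, +1 burnt)
Step 2: cell (3,5)='T' (+7 fires, +4 burnt)
Step 3: cell (3,5)='T' (+7 fires, +7 burnt)
Step 4: cell (3,5)='F' (+7 fires, +7 burnt)
  -> target ignites at step 4
Step 5: cell (3,5)='.' (+4 fires, +7 burnt)
Step 6: cell (3,5)='.' (+2 fires, +4 burnt)
Step 7: cell (3,5)='.' (+1 fires, +2 burnt)
Step 8: cell (3,5)='.' (+0 fires, +1 burnt)
  fire out at step 8

4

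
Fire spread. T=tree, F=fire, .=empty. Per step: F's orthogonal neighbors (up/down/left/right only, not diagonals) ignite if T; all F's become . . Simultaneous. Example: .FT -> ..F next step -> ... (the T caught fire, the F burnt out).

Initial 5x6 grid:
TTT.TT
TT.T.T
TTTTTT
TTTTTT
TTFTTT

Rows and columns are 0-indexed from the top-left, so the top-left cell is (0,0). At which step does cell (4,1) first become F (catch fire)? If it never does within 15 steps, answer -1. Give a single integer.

Step 1: cell (4,1)='F' (+3 fires, +1 burnt)
  -> target ignites at step 1
Step 2: cell (4,1)='.' (+5 fires, +3 burnt)
Step 3: cell (4,1)='.' (+5 fires, +5 burnt)
Step 4: cell (4,1)='.' (+5 fires, +5 burnt)
Step 5: cell (4,1)='.' (+3 fires, +5 burnt)
Step 6: cell (4,1)='.' (+3 fires, +3 burnt)
Step 7: cell (4,1)='.' (+1 fires, +3 burnt)
Step 8: cell (4,1)='.' (+1 fires, +1 burnt)
Step 9: cell (4,1)='.' (+0 fires, +1 burnt)
  fire out at step 9

1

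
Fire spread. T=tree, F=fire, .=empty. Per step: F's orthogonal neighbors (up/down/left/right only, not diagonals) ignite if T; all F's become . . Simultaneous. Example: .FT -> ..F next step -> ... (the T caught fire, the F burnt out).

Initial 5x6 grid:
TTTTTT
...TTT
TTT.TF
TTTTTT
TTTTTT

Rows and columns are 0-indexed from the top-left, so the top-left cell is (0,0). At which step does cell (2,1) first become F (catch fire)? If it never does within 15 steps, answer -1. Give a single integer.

Step 1: cell (2,1)='T' (+3 fires, +1 burnt)
Step 2: cell (2,1)='T' (+4 fires, +3 burnt)
Step 3: cell (2,1)='T' (+4 fires, +4 burnt)
Step 4: cell (2,1)='T' (+3 fires, +4 burnt)
Step 5: cell (2,1)='T' (+4 fires, +3 burnt)
Step 6: cell (2,1)='F' (+4 fires, +4 burnt)
  -> target ignites at step 6
Step 7: cell (2,1)='.' (+3 fires, +4 burnt)
Step 8: cell (2,1)='.' (+0 fires, +3 burnt)
  fire out at step 8

6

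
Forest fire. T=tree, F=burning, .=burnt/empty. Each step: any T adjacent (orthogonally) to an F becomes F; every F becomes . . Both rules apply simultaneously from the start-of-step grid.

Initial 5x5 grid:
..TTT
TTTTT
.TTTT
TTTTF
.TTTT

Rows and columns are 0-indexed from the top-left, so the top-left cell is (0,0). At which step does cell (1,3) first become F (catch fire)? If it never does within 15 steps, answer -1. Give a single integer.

Step 1: cell (1,3)='T' (+3 fires, +1 burnt)
Step 2: cell (1,3)='T' (+4 fires, +3 burnt)
Step 3: cell (1,3)='F' (+5 fires, +4 burnt)
  -> target ignites at step 3
Step 4: cell (1,3)='.' (+5 fires, +5 burnt)
Step 5: cell (1,3)='.' (+2 fires, +5 burnt)
Step 6: cell (1,3)='.' (+1 fires, +2 burnt)
Step 7: cell (1,3)='.' (+0 fires, +1 burnt)
  fire out at step 7

3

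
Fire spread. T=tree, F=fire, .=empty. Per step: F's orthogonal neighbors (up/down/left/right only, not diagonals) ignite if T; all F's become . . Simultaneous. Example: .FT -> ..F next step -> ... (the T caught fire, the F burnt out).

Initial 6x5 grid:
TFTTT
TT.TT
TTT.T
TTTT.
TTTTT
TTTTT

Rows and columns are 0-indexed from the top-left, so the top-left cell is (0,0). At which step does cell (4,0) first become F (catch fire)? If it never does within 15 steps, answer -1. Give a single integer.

Step 1: cell (4,0)='T' (+3 fires, +1 burnt)
Step 2: cell (4,0)='T' (+3 fires, +3 burnt)
Step 3: cell (4,0)='T' (+5 fires, +3 burnt)
Step 4: cell (4,0)='T' (+4 fires, +5 burnt)
Step 5: cell (4,0)='F' (+5 fires, +4 burnt)
  -> target ignites at step 5
Step 6: cell (4,0)='.' (+3 fires, +5 burnt)
Step 7: cell (4,0)='.' (+2 fires, +3 burnt)
Step 8: cell (4,0)='.' (+1 fires, +2 burnt)
Step 9: cell (4,0)='.' (+0 fires, +1 burnt)
  fire out at step 9

5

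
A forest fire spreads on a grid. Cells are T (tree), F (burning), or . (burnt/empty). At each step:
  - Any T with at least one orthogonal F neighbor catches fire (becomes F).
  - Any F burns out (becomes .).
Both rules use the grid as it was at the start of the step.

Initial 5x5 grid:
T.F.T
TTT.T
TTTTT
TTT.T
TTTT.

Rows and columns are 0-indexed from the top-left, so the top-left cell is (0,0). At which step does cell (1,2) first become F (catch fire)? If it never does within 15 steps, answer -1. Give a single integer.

Step 1: cell (1,2)='F' (+1 fires, +1 burnt)
  -> target ignites at step 1
Step 2: cell (1,2)='.' (+2 fires, +1 burnt)
Step 3: cell (1,2)='.' (+4 fires, +2 burnt)
Step 4: cell (1,2)='.' (+5 fires, +4 burnt)
Step 5: cell (1,2)='.' (+5 fires, +5 burnt)
Step 6: cell (1,2)='.' (+2 fires, +5 burnt)
Step 7: cell (1,2)='.' (+0 fires, +2 burnt)
  fire out at step 7

1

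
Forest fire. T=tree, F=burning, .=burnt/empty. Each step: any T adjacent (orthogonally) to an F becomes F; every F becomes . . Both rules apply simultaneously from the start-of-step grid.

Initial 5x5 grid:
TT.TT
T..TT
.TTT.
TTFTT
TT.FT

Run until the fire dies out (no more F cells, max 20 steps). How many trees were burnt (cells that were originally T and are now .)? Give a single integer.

Answer: 14

Derivation:
Step 1: +4 fires, +2 burnt (F count now 4)
Step 2: +5 fires, +4 burnt (F count now 5)
Step 3: +2 fires, +5 burnt (F count now 2)
Step 4: +2 fires, +2 burnt (F count now 2)
Step 5: +1 fires, +2 burnt (F count now 1)
Step 6: +0 fires, +1 burnt (F count now 0)
Fire out after step 6
Initially T: 17, now '.': 22
Total burnt (originally-T cells now '.'): 14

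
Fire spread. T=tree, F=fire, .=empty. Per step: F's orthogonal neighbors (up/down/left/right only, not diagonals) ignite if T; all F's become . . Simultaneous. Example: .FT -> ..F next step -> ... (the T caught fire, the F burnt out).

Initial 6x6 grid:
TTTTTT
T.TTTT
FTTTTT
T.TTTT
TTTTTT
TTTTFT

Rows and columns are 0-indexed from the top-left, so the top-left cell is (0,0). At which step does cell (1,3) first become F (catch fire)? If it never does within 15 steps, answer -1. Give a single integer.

Step 1: cell (1,3)='T' (+6 fires, +2 burnt)
Step 2: cell (1,3)='T' (+7 fires, +6 burnt)
Step 3: cell (1,3)='T' (+11 fires, +7 burnt)
Step 4: cell (1,3)='F' (+4 fires, +11 burnt)
  -> target ignites at step 4
Step 5: cell (1,3)='.' (+3 fires, +4 burnt)
Step 6: cell (1,3)='.' (+1 fires, +3 burnt)
Step 7: cell (1,3)='.' (+0 fires, +1 burnt)
  fire out at step 7

4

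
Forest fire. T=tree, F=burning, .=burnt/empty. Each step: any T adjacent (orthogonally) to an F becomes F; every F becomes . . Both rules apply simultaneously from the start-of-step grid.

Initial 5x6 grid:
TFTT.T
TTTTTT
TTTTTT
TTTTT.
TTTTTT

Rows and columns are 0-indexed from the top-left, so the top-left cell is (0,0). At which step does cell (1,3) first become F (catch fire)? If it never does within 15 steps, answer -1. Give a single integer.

Step 1: cell (1,3)='T' (+3 fires, +1 burnt)
Step 2: cell (1,3)='T' (+4 fires, +3 burnt)
Step 3: cell (1,3)='F' (+4 fires, +4 burnt)
  -> target ignites at step 3
Step 4: cell (1,3)='.' (+5 fires, +4 burnt)
Step 5: cell (1,3)='.' (+5 fires, +5 burnt)
Step 6: cell (1,3)='.' (+4 fires, +5 burnt)
Step 7: cell (1,3)='.' (+1 fires, +4 burnt)
Step 8: cell (1,3)='.' (+1 fires, +1 burnt)
Step 9: cell (1,3)='.' (+0 fires, +1 burnt)
  fire out at step 9

3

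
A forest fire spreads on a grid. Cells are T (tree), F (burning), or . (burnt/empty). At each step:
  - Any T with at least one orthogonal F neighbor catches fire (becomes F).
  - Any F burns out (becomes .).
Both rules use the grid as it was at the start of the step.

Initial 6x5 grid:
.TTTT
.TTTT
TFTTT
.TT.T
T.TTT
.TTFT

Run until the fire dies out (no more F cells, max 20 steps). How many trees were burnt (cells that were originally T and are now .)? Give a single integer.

Answer: 21

Derivation:
Step 1: +7 fires, +2 burnt (F count now 7)
Step 2: +7 fires, +7 burnt (F count now 7)
Step 3: +4 fires, +7 burnt (F count now 4)
Step 4: +2 fires, +4 burnt (F count now 2)
Step 5: +1 fires, +2 burnt (F count now 1)
Step 6: +0 fires, +1 burnt (F count now 0)
Fire out after step 6
Initially T: 22, now '.': 29
Total burnt (originally-T cells now '.'): 21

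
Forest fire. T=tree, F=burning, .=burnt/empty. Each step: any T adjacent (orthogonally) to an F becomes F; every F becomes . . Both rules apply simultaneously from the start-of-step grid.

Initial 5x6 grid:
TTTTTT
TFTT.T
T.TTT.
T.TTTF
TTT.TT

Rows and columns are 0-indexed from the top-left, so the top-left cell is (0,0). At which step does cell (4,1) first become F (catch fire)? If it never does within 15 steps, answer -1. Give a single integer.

Step 1: cell (4,1)='T' (+5 fires, +2 burnt)
Step 2: cell (4,1)='T' (+8 fires, +5 burnt)
Step 3: cell (4,1)='T' (+4 fires, +8 burnt)
Step 4: cell (4,1)='T' (+3 fires, +4 burnt)
Step 5: cell (4,1)='F' (+2 fires, +3 burnt)
  -> target ignites at step 5
Step 6: cell (4,1)='.' (+1 fires, +2 burnt)
Step 7: cell (4,1)='.' (+0 fires, +1 burnt)
  fire out at step 7

5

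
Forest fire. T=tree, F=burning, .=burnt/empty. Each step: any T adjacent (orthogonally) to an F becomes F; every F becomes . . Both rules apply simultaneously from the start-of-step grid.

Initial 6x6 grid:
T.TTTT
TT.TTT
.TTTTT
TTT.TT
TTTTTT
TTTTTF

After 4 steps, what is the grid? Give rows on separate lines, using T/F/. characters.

Step 1: 2 trees catch fire, 1 burn out
  T.TTTT
  TT.TTT
  .TTTTT
  TTT.TT
  TTTTTF
  TTTTF.
Step 2: 3 trees catch fire, 2 burn out
  T.TTTT
  TT.TTT
  .TTTTT
  TTT.TF
  TTTTF.
  TTTF..
Step 3: 4 trees catch fire, 3 burn out
  T.TTTT
  TT.TTT
  .TTTTF
  TTT.F.
  TTTF..
  TTF...
Step 4: 4 trees catch fire, 4 burn out
  T.TTTT
  TT.TTF
  .TTTF.
  TTT...
  TTF...
  TF....

T.TTTT
TT.TTF
.TTTF.
TTT...
TTF...
TF....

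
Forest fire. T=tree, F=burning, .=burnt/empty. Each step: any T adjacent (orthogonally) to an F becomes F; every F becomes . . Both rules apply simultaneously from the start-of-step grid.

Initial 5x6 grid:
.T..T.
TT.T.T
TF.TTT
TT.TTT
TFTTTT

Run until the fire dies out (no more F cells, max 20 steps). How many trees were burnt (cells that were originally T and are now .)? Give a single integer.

Step 1: +5 fires, +2 burnt (F count now 5)
Step 2: +4 fires, +5 burnt (F count now 4)
Step 3: +2 fires, +4 burnt (F count now 2)
Step 4: +3 fires, +2 burnt (F count now 3)
Step 5: +3 fires, +3 burnt (F count now 3)
Step 6: +1 fires, +3 burnt (F count now 1)
Step 7: +1 fires, +1 burnt (F count now 1)
Step 8: +0 fires, +1 burnt (F count now 0)
Fire out after step 8
Initially T: 20, now '.': 29
Total burnt (originally-T cells now '.'): 19

Answer: 19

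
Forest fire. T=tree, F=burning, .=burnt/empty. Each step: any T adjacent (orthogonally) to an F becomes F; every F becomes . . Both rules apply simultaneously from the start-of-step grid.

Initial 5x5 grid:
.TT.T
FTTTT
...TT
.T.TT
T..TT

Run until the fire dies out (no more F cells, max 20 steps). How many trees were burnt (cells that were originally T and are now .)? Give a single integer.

Answer: 13

Derivation:
Step 1: +1 fires, +1 burnt (F count now 1)
Step 2: +2 fires, +1 burnt (F count now 2)
Step 3: +2 fires, +2 burnt (F count now 2)
Step 4: +2 fires, +2 burnt (F count now 2)
Step 5: +3 fires, +2 burnt (F count now 3)
Step 6: +2 fires, +3 burnt (F count now 2)
Step 7: +1 fires, +2 burnt (F count now 1)
Step 8: +0 fires, +1 burnt (F count now 0)
Fire out after step 8
Initially T: 15, now '.': 23
Total burnt (originally-T cells now '.'): 13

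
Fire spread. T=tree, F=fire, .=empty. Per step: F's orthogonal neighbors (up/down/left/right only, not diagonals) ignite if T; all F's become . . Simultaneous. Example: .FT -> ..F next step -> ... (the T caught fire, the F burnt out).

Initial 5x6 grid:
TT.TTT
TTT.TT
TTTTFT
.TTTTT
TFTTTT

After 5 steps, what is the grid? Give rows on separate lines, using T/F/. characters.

Step 1: 7 trees catch fire, 2 burn out
  TT.TTT
  TTT.FT
  TTTF.F
  .FTTFT
  F.FTTT
Step 2: 9 trees catch fire, 7 burn out
  TT.TFT
  TTT..F
  TFF...
  ..FF.F
  ...FFT
Step 3: 6 trees catch fire, 9 burn out
  TT.F.F
  TFF...
  F.....
  ......
  .....F
Step 4: 2 trees catch fire, 6 burn out
  TF....
  F.....
  ......
  ......
  ......
Step 5: 1 trees catch fire, 2 burn out
  F.....
  ......
  ......
  ......
  ......

F.....
......
......
......
......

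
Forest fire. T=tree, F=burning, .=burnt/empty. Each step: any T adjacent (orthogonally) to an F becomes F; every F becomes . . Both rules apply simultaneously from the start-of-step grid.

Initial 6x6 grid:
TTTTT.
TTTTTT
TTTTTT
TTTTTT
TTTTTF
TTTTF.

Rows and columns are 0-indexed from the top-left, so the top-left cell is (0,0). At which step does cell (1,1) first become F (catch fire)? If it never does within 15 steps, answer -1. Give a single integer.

Step 1: cell (1,1)='T' (+3 fires, +2 burnt)
Step 2: cell (1,1)='T' (+4 fires, +3 burnt)
Step 3: cell (1,1)='T' (+5 fires, +4 burnt)
Step 4: cell (1,1)='T' (+5 fires, +5 burnt)
Step 5: cell (1,1)='T' (+5 fires, +5 burnt)
Step 6: cell (1,1)='T' (+4 fires, +5 burnt)
Step 7: cell (1,1)='F' (+3 fires, +4 burnt)
  -> target ignites at step 7
Step 8: cell (1,1)='.' (+2 fires, +3 burnt)
Step 9: cell (1,1)='.' (+1 fires, +2 burnt)
Step 10: cell (1,1)='.' (+0 fires, +1 burnt)
  fire out at step 10

7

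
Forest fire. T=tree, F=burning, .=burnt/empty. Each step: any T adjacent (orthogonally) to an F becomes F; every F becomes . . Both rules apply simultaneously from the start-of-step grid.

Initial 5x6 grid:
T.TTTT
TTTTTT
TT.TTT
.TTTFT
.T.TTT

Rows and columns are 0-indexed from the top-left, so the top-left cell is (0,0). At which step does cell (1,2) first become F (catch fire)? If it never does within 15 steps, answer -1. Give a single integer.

Step 1: cell (1,2)='T' (+4 fires, +1 burnt)
Step 2: cell (1,2)='T' (+6 fires, +4 burnt)
Step 3: cell (1,2)='T' (+4 fires, +6 burnt)
Step 4: cell (1,2)='F' (+5 fires, +4 burnt)
  -> target ignites at step 4
Step 5: cell (1,2)='.' (+3 fires, +5 burnt)
Step 6: cell (1,2)='.' (+1 fires, +3 burnt)
Step 7: cell (1,2)='.' (+1 fires, +1 burnt)
Step 8: cell (1,2)='.' (+0 fires, +1 burnt)
  fire out at step 8

4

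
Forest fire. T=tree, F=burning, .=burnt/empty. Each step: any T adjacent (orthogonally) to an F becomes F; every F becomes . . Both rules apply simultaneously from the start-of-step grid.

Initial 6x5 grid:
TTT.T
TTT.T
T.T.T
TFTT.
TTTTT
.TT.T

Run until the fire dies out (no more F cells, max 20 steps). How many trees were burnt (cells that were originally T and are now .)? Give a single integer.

Step 1: +3 fires, +1 burnt (F count now 3)
Step 2: +6 fires, +3 burnt (F count now 6)
Step 3: +4 fires, +6 burnt (F count now 4)
Step 4: +4 fires, +4 burnt (F count now 4)
Step 5: +2 fires, +4 burnt (F count now 2)
Step 6: +0 fires, +2 burnt (F count now 0)
Fire out after step 6
Initially T: 22, now '.': 27
Total burnt (originally-T cells now '.'): 19

Answer: 19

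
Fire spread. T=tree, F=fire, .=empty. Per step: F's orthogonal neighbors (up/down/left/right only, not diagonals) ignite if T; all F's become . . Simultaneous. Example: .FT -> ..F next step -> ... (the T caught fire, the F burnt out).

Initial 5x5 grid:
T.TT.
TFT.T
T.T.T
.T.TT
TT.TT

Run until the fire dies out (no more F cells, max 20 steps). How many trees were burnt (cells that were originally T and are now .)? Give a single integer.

Answer: 7

Derivation:
Step 1: +2 fires, +1 burnt (F count now 2)
Step 2: +4 fires, +2 burnt (F count now 4)
Step 3: +1 fires, +4 burnt (F count now 1)
Step 4: +0 fires, +1 burnt (F count now 0)
Fire out after step 4
Initially T: 16, now '.': 16
Total burnt (originally-T cells now '.'): 7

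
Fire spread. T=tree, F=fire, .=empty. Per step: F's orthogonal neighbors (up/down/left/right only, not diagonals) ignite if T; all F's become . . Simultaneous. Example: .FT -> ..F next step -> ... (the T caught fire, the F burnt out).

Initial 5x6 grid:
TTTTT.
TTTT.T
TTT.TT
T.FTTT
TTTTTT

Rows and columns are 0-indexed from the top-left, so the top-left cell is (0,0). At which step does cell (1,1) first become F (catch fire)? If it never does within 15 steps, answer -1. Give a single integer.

Step 1: cell (1,1)='T' (+3 fires, +1 burnt)
Step 2: cell (1,1)='T' (+5 fires, +3 burnt)
Step 3: cell (1,1)='F' (+8 fires, +5 burnt)
  -> target ignites at step 3
Step 4: cell (1,1)='.' (+6 fires, +8 burnt)
Step 5: cell (1,1)='.' (+3 fires, +6 burnt)
Step 6: cell (1,1)='.' (+0 fires, +3 burnt)
  fire out at step 6

3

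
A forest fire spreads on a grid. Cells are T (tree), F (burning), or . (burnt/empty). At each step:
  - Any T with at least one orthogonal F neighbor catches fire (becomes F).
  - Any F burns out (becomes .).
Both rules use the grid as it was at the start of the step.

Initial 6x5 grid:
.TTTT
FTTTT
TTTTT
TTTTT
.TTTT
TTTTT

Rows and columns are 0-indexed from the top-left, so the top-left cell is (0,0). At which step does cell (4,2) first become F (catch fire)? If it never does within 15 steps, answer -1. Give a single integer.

Step 1: cell (4,2)='T' (+2 fires, +1 burnt)
Step 2: cell (4,2)='T' (+4 fires, +2 burnt)
Step 3: cell (4,2)='T' (+4 fires, +4 burnt)
Step 4: cell (4,2)='T' (+5 fires, +4 burnt)
Step 5: cell (4,2)='F' (+5 fires, +5 burnt)
  -> target ignites at step 5
Step 6: cell (4,2)='.' (+4 fires, +5 burnt)
Step 7: cell (4,2)='.' (+2 fires, +4 burnt)
Step 8: cell (4,2)='.' (+1 fires, +2 burnt)
Step 9: cell (4,2)='.' (+0 fires, +1 burnt)
  fire out at step 9

5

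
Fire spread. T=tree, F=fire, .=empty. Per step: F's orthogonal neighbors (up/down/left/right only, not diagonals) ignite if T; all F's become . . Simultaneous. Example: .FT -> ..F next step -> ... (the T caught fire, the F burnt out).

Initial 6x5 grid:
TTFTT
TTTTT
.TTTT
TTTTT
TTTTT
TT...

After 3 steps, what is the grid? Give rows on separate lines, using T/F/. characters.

Step 1: 3 trees catch fire, 1 burn out
  TF.FT
  TTFTT
  .TTTT
  TTTTT
  TTTTT
  TT...
Step 2: 5 trees catch fire, 3 burn out
  F...F
  TF.FT
  .TFTT
  TTTTT
  TTTTT
  TT...
Step 3: 5 trees catch fire, 5 burn out
  .....
  F...F
  .F.FT
  TTFTT
  TTTTT
  TT...

.....
F...F
.F.FT
TTFTT
TTTTT
TT...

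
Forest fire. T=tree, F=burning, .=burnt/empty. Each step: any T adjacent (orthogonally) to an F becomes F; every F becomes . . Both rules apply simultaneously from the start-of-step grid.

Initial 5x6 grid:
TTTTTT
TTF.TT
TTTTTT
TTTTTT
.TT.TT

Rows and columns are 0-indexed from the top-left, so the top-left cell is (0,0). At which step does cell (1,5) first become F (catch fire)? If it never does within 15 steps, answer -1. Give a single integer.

Step 1: cell (1,5)='T' (+3 fires, +1 burnt)
Step 2: cell (1,5)='T' (+6 fires, +3 burnt)
Step 3: cell (1,5)='T' (+7 fires, +6 burnt)
Step 4: cell (1,5)='T' (+6 fires, +7 burnt)
Step 5: cell (1,5)='F' (+3 fires, +6 burnt)
  -> target ignites at step 5
Step 6: cell (1,5)='.' (+1 fires, +3 burnt)
Step 7: cell (1,5)='.' (+0 fires, +1 burnt)
  fire out at step 7

5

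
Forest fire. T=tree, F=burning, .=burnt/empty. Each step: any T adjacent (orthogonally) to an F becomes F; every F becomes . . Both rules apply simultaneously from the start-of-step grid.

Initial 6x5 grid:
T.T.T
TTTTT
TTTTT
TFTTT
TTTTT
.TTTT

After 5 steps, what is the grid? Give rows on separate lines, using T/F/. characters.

Step 1: 4 trees catch fire, 1 burn out
  T.T.T
  TTTTT
  TFTTT
  F.FTT
  TFTTT
  .TTTT
Step 2: 7 trees catch fire, 4 burn out
  T.T.T
  TFTTT
  F.FTT
  ...FT
  F.FTT
  .FTTT
Step 3: 6 trees catch fire, 7 burn out
  T.T.T
  F.FTT
  ...FT
  ....F
  ...FT
  ..FTT
Step 4: 6 trees catch fire, 6 burn out
  F.F.T
  ...FT
  ....F
  .....
  ....F
  ...FT
Step 5: 2 trees catch fire, 6 burn out
  ....T
  ....F
  .....
  .....
  .....
  ....F

....T
....F
.....
.....
.....
....F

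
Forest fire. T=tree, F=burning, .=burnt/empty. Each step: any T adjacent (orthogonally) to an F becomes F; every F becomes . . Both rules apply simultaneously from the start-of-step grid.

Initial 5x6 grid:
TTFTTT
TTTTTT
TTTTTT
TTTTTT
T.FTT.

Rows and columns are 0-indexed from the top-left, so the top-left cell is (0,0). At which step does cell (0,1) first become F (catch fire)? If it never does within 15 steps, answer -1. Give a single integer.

Step 1: cell (0,1)='F' (+5 fires, +2 burnt)
  -> target ignites at step 1
Step 2: cell (0,1)='.' (+8 fires, +5 burnt)
Step 3: cell (0,1)='.' (+7 fires, +8 burnt)
Step 4: cell (0,1)='.' (+5 fires, +7 burnt)
Step 5: cell (0,1)='.' (+1 fires, +5 burnt)
Step 6: cell (0,1)='.' (+0 fires, +1 burnt)
  fire out at step 6

1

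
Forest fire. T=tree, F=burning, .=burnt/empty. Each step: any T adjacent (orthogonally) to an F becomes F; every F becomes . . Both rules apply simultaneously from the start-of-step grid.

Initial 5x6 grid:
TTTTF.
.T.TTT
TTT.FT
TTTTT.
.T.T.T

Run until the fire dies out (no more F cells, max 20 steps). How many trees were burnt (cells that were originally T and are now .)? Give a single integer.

Answer: 19

Derivation:
Step 1: +4 fires, +2 burnt (F count now 4)
Step 2: +4 fires, +4 burnt (F count now 4)
Step 3: +3 fires, +4 burnt (F count now 3)
Step 4: +4 fires, +3 burnt (F count now 4)
Step 5: +3 fires, +4 burnt (F count now 3)
Step 6: +1 fires, +3 burnt (F count now 1)
Step 7: +0 fires, +1 burnt (F count now 0)
Fire out after step 7
Initially T: 20, now '.': 29
Total burnt (originally-T cells now '.'): 19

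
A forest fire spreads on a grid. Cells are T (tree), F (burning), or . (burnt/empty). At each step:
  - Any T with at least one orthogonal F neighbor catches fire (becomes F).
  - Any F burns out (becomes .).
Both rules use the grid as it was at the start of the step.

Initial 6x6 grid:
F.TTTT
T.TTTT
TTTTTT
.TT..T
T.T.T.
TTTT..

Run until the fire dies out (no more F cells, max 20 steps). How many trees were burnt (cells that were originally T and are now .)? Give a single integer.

Step 1: +1 fires, +1 burnt (F count now 1)
Step 2: +1 fires, +1 burnt (F count now 1)
Step 3: +1 fires, +1 burnt (F count now 1)
Step 4: +2 fires, +1 burnt (F count now 2)
Step 5: +3 fires, +2 burnt (F count now 3)
Step 6: +4 fires, +3 burnt (F count now 4)
Step 7: +4 fires, +4 burnt (F count now 4)
Step 8: +5 fires, +4 burnt (F count now 5)
Step 9: +2 fires, +5 burnt (F count now 2)
Step 10: +1 fires, +2 burnt (F count now 1)
Step 11: +0 fires, +1 burnt (F count now 0)
Fire out after step 11
Initially T: 25, now '.': 35
Total burnt (originally-T cells now '.'): 24

Answer: 24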